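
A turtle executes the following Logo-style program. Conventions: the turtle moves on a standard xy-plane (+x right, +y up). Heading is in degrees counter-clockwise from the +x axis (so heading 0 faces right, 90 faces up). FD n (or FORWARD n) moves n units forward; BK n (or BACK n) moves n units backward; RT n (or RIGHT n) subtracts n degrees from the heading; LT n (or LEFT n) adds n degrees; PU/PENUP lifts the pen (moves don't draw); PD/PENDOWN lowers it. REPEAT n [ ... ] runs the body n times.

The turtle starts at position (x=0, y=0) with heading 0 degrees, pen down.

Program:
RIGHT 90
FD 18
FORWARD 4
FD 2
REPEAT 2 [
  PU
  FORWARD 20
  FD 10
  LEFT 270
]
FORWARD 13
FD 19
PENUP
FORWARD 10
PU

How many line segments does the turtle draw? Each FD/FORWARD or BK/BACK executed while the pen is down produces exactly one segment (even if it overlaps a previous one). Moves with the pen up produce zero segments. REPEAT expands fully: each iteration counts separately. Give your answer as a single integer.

Answer: 3

Derivation:
Executing turtle program step by step:
Start: pos=(0,0), heading=0, pen down
RT 90: heading 0 -> 270
FD 18: (0,0) -> (0,-18) [heading=270, draw]
FD 4: (0,-18) -> (0,-22) [heading=270, draw]
FD 2: (0,-22) -> (0,-24) [heading=270, draw]
REPEAT 2 [
  -- iteration 1/2 --
  PU: pen up
  FD 20: (0,-24) -> (0,-44) [heading=270, move]
  FD 10: (0,-44) -> (0,-54) [heading=270, move]
  LT 270: heading 270 -> 180
  -- iteration 2/2 --
  PU: pen up
  FD 20: (0,-54) -> (-20,-54) [heading=180, move]
  FD 10: (-20,-54) -> (-30,-54) [heading=180, move]
  LT 270: heading 180 -> 90
]
FD 13: (-30,-54) -> (-30,-41) [heading=90, move]
FD 19: (-30,-41) -> (-30,-22) [heading=90, move]
PU: pen up
FD 10: (-30,-22) -> (-30,-12) [heading=90, move]
PU: pen up
Final: pos=(-30,-12), heading=90, 3 segment(s) drawn
Segments drawn: 3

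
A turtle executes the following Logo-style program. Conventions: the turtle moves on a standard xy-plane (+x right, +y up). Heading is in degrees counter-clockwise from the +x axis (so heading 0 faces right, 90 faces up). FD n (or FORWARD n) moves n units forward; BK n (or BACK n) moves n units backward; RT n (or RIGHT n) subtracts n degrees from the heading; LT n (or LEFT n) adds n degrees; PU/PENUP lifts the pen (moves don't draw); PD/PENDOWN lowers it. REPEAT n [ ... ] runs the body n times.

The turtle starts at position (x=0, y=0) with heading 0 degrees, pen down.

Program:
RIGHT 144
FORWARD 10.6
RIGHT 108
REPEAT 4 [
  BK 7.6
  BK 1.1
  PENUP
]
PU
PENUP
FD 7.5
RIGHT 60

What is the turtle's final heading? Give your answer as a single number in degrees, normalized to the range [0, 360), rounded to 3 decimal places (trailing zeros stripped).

Executing turtle program step by step:
Start: pos=(0,0), heading=0, pen down
RT 144: heading 0 -> 216
FD 10.6: (0,0) -> (-8.576,-6.231) [heading=216, draw]
RT 108: heading 216 -> 108
REPEAT 4 [
  -- iteration 1/4 --
  BK 7.6: (-8.576,-6.231) -> (-6.227,-13.459) [heading=108, draw]
  BK 1.1: (-6.227,-13.459) -> (-5.887,-14.505) [heading=108, draw]
  PU: pen up
  -- iteration 2/4 --
  BK 7.6: (-5.887,-14.505) -> (-3.539,-21.733) [heading=108, move]
  BK 1.1: (-3.539,-21.733) -> (-3.199,-22.779) [heading=108, move]
  PU: pen up
  -- iteration 3/4 --
  BK 7.6: (-3.199,-22.779) -> (-0.85,-30.007) [heading=108, move]
  BK 1.1: (-0.85,-30.007) -> (-0.51,-31.053) [heading=108, move]
  PU: pen up
  -- iteration 4/4 --
  BK 7.6: (-0.51,-31.053) -> (1.838,-38.281) [heading=108, move]
  BK 1.1: (1.838,-38.281) -> (2.178,-39.327) [heading=108, move]
  PU: pen up
]
PU: pen up
PU: pen up
FD 7.5: (2.178,-39.327) -> (-0.139,-32.194) [heading=108, move]
RT 60: heading 108 -> 48
Final: pos=(-0.139,-32.194), heading=48, 3 segment(s) drawn

Answer: 48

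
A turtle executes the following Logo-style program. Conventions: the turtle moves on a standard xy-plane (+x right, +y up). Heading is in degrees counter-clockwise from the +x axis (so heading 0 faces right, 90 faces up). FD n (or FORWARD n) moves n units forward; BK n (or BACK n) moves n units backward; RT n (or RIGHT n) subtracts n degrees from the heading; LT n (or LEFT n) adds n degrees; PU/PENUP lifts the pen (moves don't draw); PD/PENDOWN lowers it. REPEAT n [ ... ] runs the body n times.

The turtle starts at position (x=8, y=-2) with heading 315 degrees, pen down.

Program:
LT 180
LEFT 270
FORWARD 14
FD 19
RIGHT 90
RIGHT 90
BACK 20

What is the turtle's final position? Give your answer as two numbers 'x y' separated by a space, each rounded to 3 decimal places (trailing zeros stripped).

Executing turtle program step by step:
Start: pos=(8,-2), heading=315, pen down
LT 180: heading 315 -> 135
LT 270: heading 135 -> 45
FD 14: (8,-2) -> (17.899,7.899) [heading=45, draw]
FD 19: (17.899,7.899) -> (31.335,21.335) [heading=45, draw]
RT 90: heading 45 -> 315
RT 90: heading 315 -> 225
BK 20: (31.335,21.335) -> (45.477,35.477) [heading=225, draw]
Final: pos=(45.477,35.477), heading=225, 3 segment(s) drawn

Answer: 45.477 35.477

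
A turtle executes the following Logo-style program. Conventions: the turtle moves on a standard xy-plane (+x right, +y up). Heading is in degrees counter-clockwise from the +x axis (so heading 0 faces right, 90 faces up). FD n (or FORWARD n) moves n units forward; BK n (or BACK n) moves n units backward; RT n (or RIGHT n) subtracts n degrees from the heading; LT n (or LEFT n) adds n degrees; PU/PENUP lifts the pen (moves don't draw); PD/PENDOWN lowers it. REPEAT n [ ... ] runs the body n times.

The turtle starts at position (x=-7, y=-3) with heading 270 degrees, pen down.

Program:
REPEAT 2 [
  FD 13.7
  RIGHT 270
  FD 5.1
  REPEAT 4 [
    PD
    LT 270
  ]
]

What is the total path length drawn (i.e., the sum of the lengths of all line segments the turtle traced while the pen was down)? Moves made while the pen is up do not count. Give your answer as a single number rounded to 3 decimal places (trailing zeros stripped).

Answer: 37.6

Derivation:
Executing turtle program step by step:
Start: pos=(-7,-3), heading=270, pen down
REPEAT 2 [
  -- iteration 1/2 --
  FD 13.7: (-7,-3) -> (-7,-16.7) [heading=270, draw]
  RT 270: heading 270 -> 0
  FD 5.1: (-7,-16.7) -> (-1.9,-16.7) [heading=0, draw]
  REPEAT 4 [
    -- iteration 1/4 --
    PD: pen down
    LT 270: heading 0 -> 270
    -- iteration 2/4 --
    PD: pen down
    LT 270: heading 270 -> 180
    -- iteration 3/4 --
    PD: pen down
    LT 270: heading 180 -> 90
    -- iteration 4/4 --
    PD: pen down
    LT 270: heading 90 -> 0
  ]
  -- iteration 2/2 --
  FD 13.7: (-1.9,-16.7) -> (11.8,-16.7) [heading=0, draw]
  RT 270: heading 0 -> 90
  FD 5.1: (11.8,-16.7) -> (11.8,-11.6) [heading=90, draw]
  REPEAT 4 [
    -- iteration 1/4 --
    PD: pen down
    LT 270: heading 90 -> 0
    -- iteration 2/4 --
    PD: pen down
    LT 270: heading 0 -> 270
    -- iteration 3/4 --
    PD: pen down
    LT 270: heading 270 -> 180
    -- iteration 4/4 --
    PD: pen down
    LT 270: heading 180 -> 90
  ]
]
Final: pos=(11.8,-11.6), heading=90, 4 segment(s) drawn

Segment lengths:
  seg 1: (-7,-3) -> (-7,-16.7), length = 13.7
  seg 2: (-7,-16.7) -> (-1.9,-16.7), length = 5.1
  seg 3: (-1.9,-16.7) -> (11.8,-16.7), length = 13.7
  seg 4: (11.8,-16.7) -> (11.8,-11.6), length = 5.1
Total = 37.6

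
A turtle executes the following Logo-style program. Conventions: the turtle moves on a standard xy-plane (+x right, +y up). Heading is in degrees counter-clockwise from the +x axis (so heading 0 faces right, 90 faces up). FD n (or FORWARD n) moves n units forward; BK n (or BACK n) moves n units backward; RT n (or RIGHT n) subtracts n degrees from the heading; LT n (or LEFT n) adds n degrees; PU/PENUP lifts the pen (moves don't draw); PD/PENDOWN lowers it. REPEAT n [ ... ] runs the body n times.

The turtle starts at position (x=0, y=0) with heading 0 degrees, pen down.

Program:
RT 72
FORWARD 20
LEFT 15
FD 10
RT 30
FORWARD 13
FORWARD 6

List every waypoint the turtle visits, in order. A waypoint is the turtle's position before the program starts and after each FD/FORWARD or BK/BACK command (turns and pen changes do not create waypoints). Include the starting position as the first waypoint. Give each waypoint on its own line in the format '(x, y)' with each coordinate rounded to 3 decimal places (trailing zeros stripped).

Executing turtle program step by step:
Start: pos=(0,0), heading=0, pen down
RT 72: heading 0 -> 288
FD 20: (0,0) -> (6.18,-19.021) [heading=288, draw]
LT 15: heading 288 -> 303
FD 10: (6.18,-19.021) -> (11.627,-27.408) [heading=303, draw]
RT 30: heading 303 -> 273
FD 13: (11.627,-27.408) -> (12.307,-40.39) [heading=273, draw]
FD 6: (12.307,-40.39) -> (12.621,-46.382) [heading=273, draw]
Final: pos=(12.621,-46.382), heading=273, 4 segment(s) drawn
Waypoints (5 total):
(0, 0)
(6.18, -19.021)
(11.627, -27.408)
(12.307, -40.39)
(12.621, -46.382)

Answer: (0, 0)
(6.18, -19.021)
(11.627, -27.408)
(12.307, -40.39)
(12.621, -46.382)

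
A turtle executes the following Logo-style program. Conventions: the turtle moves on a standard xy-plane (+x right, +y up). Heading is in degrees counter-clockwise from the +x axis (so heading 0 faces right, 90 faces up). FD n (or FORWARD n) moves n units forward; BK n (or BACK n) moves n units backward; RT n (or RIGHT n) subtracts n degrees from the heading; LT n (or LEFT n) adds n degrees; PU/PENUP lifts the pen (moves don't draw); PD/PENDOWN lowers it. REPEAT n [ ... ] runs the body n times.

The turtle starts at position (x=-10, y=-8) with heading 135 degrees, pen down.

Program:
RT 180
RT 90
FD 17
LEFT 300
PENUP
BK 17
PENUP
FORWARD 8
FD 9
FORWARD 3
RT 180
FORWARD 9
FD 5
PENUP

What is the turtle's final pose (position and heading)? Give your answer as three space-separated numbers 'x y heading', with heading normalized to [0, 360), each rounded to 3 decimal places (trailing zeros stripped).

Answer: -11.396 -22.868 345

Derivation:
Executing turtle program step by step:
Start: pos=(-10,-8), heading=135, pen down
RT 180: heading 135 -> 315
RT 90: heading 315 -> 225
FD 17: (-10,-8) -> (-22.021,-20.021) [heading=225, draw]
LT 300: heading 225 -> 165
PU: pen up
BK 17: (-22.021,-20.021) -> (-5.6,-24.421) [heading=165, move]
PU: pen up
FD 8: (-5.6,-24.421) -> (-13.327,-22.35) [heading=165, move]
FD 9: (-13.327,-22.35) -> (-22.021,-20.021) [heading=165, move]
FD 3: (-22.021,-20.021) -> (-24.919,-19.244) [heading=165, move]
RT 180: heading 165 -> 345
FD 9: (-24.919,-19.244) -> (-16.225,-21.574) [heading=345, move]
FD 5: (-16.225,-21.574) -> (-11.396,-22.868) [heading=345, move]
PU: pen up
Final: pos=(-11.396,-22.868), heading=345, 1 segment(s) drawn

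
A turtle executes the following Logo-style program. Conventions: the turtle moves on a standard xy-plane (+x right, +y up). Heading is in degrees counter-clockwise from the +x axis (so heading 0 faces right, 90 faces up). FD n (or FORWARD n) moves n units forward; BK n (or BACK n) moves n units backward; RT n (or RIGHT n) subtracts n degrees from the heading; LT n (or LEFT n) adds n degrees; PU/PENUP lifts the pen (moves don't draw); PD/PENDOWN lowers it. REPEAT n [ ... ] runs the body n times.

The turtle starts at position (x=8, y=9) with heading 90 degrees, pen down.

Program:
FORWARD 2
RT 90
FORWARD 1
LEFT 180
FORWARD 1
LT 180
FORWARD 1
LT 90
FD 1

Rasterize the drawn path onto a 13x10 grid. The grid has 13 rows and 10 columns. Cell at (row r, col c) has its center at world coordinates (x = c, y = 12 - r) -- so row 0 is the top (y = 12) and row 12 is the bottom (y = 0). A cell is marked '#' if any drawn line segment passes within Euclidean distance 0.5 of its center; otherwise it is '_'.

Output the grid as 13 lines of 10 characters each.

Segment 0: (8,9) -> (8,11)
Segment 1: (8,11) -> (9,11)
Segment 2: (9,11) -> (8,11)
Segment 3: (8,11) -> (9,11)
Segment 4: (9,11) -> (9,12)

Answer: _________#
________##
________#_
________#_
__________
__________
__________
__________
__________
__________
__________
__________
__________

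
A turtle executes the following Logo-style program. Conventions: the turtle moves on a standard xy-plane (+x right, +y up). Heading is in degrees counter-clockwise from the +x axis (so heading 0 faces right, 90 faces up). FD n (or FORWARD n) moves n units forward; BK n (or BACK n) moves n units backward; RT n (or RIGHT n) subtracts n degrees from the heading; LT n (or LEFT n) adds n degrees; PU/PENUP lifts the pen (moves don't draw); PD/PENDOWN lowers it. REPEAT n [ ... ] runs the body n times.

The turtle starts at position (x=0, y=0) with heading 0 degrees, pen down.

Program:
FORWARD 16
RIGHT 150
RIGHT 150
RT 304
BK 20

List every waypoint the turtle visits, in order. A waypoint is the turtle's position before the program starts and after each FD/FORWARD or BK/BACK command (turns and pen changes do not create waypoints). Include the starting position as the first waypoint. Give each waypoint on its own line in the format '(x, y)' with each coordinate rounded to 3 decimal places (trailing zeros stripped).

Answer: (0, 0)
(16, 0)
(24.767, -17.976)

Derivation:
Executing turtle program step by step:
Start: pos=(0,0), heading=0, pen down
FD 16: (0,0) -> (16,0) [heading=0, draw]
RT 150: heading 0 -> 210
RT 150: heading 210 -> 60
RT 304: heading 60 -> 116
BK 20: (16,0) -> (24.767,-17.976) [heading=116, draw]
Final: pos=(24.767,-17.976), heading=116, 2 segment(s) drawn
Waypoints (3 total):
(0, 0)
(16, 0)
(24.767, -17.976)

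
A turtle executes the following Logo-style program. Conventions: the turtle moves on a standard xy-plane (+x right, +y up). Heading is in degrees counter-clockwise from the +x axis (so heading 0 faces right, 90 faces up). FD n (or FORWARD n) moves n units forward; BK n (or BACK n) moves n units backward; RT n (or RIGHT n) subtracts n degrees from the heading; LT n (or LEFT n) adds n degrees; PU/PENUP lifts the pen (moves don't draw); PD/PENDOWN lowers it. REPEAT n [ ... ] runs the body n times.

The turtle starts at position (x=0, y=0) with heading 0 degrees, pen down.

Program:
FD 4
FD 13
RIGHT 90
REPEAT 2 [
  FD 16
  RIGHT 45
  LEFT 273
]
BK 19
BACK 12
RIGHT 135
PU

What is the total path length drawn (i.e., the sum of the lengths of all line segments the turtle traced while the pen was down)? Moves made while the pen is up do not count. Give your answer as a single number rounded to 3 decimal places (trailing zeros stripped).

Executing turtle program step by step:
Start: pos=(0,0), heading=0, pen down
FD 4: (0,0) -> (4,0) [heading=0, draw]
FD 13: (4,0) -> (17,0) [heading=0, draw]
RT 90: heading 0 -> 270
REPEAT 2 [
  -- iteration 1/2 --
  FD 16: (17,0) -> (17,-16) [heading=270, draw]
  RT 45: heading 270 -> 225
  LT 273: heading 225 -> 138
  -- iteration 2/2 --
  FD 16: (17,-16) -> (5.11,-5.294) [heading=138, draw]
  RT 45: heading 138 -> 93
  LT 273: heading 93 -> 6
]
BK 19: (5.11,-5.294) -> (-13.786,-7.28) [heading=6, draw]
BK 12: (-13.786,-7.28) -> (-25.72,-8.534) [heading=6, draw]
RT 135: heading 6 -> 231
PU: pen up
Final: pos=(-25.72,-8.534), heading=231, 6 segment(s) drawn

Segment lengths:
  seg 1: (0,0) -> (4,0), length = 4
  seg 2: (4,0) -> (17,0), length = 13
  seg 3: (17,0) -> (17,-16), length = 16
  seg 4: (17,-16) -> (5.11,-5.294), length = 16
  seg 5: (5.11,-5.294) -> (-13.786,-7.28), length = 19
  seg 6: (-13.786,-7.28) -> (-25.72,-8.534), length = 12
Total = 80

Answer: 80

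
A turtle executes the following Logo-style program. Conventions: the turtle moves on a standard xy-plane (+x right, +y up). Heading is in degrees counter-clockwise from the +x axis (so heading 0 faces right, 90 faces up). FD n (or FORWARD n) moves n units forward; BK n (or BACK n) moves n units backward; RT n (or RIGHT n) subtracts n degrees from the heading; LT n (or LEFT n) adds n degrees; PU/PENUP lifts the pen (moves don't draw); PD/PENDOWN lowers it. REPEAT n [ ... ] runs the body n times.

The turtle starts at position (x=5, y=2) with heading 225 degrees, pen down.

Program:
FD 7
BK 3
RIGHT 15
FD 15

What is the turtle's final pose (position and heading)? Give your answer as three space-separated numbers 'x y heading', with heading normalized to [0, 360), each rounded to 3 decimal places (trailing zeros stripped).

Executing turtle program step by step:
Start: pos=(5,2), heading=225, pen down
FD 7: (5,2) -> (0.05,-2.95) [heading=225, draw]
BK 3: (0.05,-2.95) -> (2.172,-0.828) [heading=225, draw]
RT 15: heading 225 -> 210
FD 15: (2.172,-0.828) -> (-10.819,-8.328) [heading=210, draw]
Final: pos=(-10.819,-8.328), heading=210, 3 segment(s) drawn

Answer: -10.819 -8.328 210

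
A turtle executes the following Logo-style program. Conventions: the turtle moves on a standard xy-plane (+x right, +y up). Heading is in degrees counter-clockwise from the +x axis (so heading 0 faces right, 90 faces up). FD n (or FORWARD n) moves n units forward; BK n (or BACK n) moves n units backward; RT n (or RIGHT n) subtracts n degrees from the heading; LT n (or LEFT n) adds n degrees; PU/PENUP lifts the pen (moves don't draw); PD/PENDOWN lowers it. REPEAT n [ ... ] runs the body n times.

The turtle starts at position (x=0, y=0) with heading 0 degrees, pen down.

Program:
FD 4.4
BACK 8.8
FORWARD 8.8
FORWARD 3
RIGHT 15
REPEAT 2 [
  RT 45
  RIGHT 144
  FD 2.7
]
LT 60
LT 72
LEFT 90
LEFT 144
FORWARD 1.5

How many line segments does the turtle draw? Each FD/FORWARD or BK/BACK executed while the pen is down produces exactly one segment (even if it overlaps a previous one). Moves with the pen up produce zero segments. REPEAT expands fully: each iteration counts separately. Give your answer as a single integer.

Answer: 7

Derivation:
Executing turtle program step by step:
Start: pos=(0,0), heading=0, pen down
FD 4.4: (0,0) -> (4.4,0) [heading=0, draw]
BK 8.8: (4.4,0) -> (-4.4,0) [heading=0, draw]
FD 8.8: (-4.4,0) -> (4.4,0) [heading=0, draw]
FD 3: (4.4,0) -> (7.4,0) [heading=0, draw]
RT 15: heading 0 -> 345
REPEAT 2 [
  -- iteration 1/2 --
  RT 45: heading 345 -> 300
  RT 144: heading 300 -> 156
  FD 2.7: (7.4,0) -> (4.933,1.098) [heading=156, draw]
  -- iteration 2/2 --
  RT 45: heading 156 -> 111
  RT 144: heading 111 -> 327
  FD 2.7: (4.933,1.098) -> (7.198,-0.372) [heading=327, draw]
]
LT 60: heading 327 -> 27
LT 72: heading 27 -> 99
LT 90: heading 99 -> 189
LT 144: heading 189 -> 333
FD 1.5: (7.198,-0.372) -> (8.534,-1.053) [heading=333, draw]
Final: pos=(8.534,-1.053), heading=333, 7 segment(s) drawn
Segments drawn: 7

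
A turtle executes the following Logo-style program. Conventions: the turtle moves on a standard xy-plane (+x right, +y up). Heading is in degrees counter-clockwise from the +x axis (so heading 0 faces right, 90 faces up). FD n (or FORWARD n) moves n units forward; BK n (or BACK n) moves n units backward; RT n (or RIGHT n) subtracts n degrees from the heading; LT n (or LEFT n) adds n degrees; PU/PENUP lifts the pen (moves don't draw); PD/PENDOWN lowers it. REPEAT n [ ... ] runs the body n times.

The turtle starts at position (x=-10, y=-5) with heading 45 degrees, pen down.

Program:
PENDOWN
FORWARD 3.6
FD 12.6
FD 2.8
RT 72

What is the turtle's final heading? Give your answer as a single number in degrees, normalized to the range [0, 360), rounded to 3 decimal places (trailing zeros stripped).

Executing turtle program step by step:
Start: pos=(-10,-5), heading=45, pen down
PD: pen down
FD 3.6: (-10,-5) -> (-7.454,-2.454) [heading=45, draw]
FD 12.6: (-7.454,-2.454) -> (1.455,6.455) [heading=45, draw]
FD 2.8: (1.455,6.455) -> (3.435,8.435) [heading=45, draw]
RT 72: heading 45 -> 333
Final: pos=(3.435,8.435), heading=333, 3 segment(s) drawn

Answer: 333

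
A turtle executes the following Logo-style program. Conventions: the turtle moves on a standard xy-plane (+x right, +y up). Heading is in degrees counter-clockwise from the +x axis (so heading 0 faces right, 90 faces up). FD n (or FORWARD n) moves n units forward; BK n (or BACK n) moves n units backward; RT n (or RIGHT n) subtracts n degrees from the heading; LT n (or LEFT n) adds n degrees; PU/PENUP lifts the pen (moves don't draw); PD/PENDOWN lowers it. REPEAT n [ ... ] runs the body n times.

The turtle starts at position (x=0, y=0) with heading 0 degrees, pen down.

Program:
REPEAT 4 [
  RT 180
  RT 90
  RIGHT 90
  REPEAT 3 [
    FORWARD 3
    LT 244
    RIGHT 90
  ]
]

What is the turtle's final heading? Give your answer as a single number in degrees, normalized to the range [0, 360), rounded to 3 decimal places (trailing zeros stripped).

Answer: 48

Derivation:
Executing turtle program step by step:
Start: pos=(0,0), heading=0, pen down
REPEAT 4 [
  -- iteration 1/4 --
  RT 180: heading 0 -> 180
  RT 90: heading 180 -> 90
  RT 90: heading 90 -> 0
  REPEAT 3 [
    -- iteration 1/3 --
    FD 3: (0,0) -> (3,0) [heading=0, draw]
    LT 244: heading 0 -> 244
    RT 90: heading 244 -> 154
    -- iteration 2/3 --
    FD 3: (3,0) -> (0.304,1.315) [heading=154, draw]
    LT 244: heading 154 -> 38
    RT 90: heading 38 -> 308
    -- iteration 3/3 --
    FD 3: (0.304,1.315) -> (2.151,-1.049) [heading=308, draw]
    LT 244: heading 308 -> 192
    RT 90: heading 192 -> 102
  ]
  -- iteration 2/4 --
  RT 180: heading 102 -> 282
  RT 90: heading 282 -> 192
  RT 90: heading 192 -> 102
  REPEAT 3 [
    -- iteration 1/3 --
    FD 3: (2.151,-1.049) -> (1.527,1.886) [heading=102, draw]
    LT 244: heading 102 -> 346
    RT 90: heading 346 -> 256
    -- iteration 2/3 --
    FD 3: (1.527,1.886) -> (0.801,-1.025) [heading=256, draw]
    LT 244: heading 256 -> 140
    RT 90: heading 140 -> 50
    -- iteration 3/3 --
    FD 3: (0.801,-1.025) -> (2.729,1.273) [heading=50, draw]
    LT 244: heading 50 -> 294
    RT 90: heading 294 -> 204
  ]
  -- iteration 3/4 --
  RT 180: heading 204 -> 24
  RT 90: heading 24 -> 294
  RT 90: heading 294 -> 204
  REPEAT 3 [
    -- iteration 1/3 --
    FD 3: (2.729,1.273) -> (-0.011,0.053) [heading=204, draw]
    LT 244: heading 204 -> 88
    RT 90: heading 88 -> 358
    -- iteration 2/3 --
    FD 3: (-0.011,0.053) -> (2.987,-0.052) [heading=358, draw]
    LT 244: heading 358 -> 242
    RT 90: heading 242 -> 152
    -- iteration 3/3 --
    FD 3: (2.987,-0.052) -> (0.338,1.356) [heading=152, draw]
    LT 244: heading 152 -> 36
    RT 90: heading 36 -> 306
  ]
  -- iteration 4/4 --
  RT 180: heading 306 -> 126
  RT 90: heading 126 -> 36
  RT 90: heading 36 -> 306
  REPEAT 3 [
    -- iteration 1/3 --
    FD 3: (0.338,1.356) -> (2.102,-1.071) [heading=306, draw]
    LT 244: heading 306 -> 190
    RT 90: heading 190 -> 100
    -- iteration 2/3 --
    FD 3: (2.102,-1.071) -> (1.581,1.884) [heading=100, draw]
    LT 244: heading 100 -> 344
    RT 90: heading 344 -> 254
    -- iteration 3/3 --
    FD 3: (1.581,1.884) -> (0.754,-1) [heading=254, draw]
    LT 244: heading 254 -> 138
    RT 90: heading 138 -> 48
  ]
]
Final: pos=(0.754,-1), heading=48, 12 segment(s) drawn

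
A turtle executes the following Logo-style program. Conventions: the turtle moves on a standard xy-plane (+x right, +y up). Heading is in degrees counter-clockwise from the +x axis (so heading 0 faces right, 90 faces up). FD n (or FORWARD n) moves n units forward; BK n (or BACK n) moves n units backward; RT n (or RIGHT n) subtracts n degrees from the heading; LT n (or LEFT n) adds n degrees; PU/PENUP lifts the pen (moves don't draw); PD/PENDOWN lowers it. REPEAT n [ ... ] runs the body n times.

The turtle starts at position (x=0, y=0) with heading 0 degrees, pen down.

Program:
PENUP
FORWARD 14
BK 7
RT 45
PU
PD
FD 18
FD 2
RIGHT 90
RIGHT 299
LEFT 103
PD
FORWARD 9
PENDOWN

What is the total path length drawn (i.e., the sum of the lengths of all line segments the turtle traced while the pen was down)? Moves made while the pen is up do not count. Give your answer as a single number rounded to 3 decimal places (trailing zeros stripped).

Executing turtle program step by step:
Start: pos=(0,0), heading=0, pen down
PU: pen up
FD 14: (0,0) -> (14,0) [heading=0, move]
BK 7: (14,0) -> (7,0) [heading=0, move]
RT 45: heading 0 -> 315
PU: pen up
PD: pen down
FD 18: (7,0) -> (19.728,-12.728) [heading=315, draw]
FD 2: (19.728,-12.728) -> (21.142,-14.142) [heading=315, draw]
RT 90: heading 315 -> 225
RT 299: heading 225 -> 286
LT 103: heading 286 -> 29
PD: pen down
FD 9: (21.142,-14.142) -> (29.014,-9.779) [heading=29, draw]
PD: pen down
Final: pos=(29.014,-9.779), heading=29, 3 segment(s) drawn

Segment lengths:
  seg 1: (7,0) -> (19.728,-12.728), length = 18
  seg 2: (19.728,-12.728) -> (21.142,-14.142), length = 2
  seg 3: (21.142,-14.142) -> (29.014,-9.779), length = 9
Total = 29

Answer: 29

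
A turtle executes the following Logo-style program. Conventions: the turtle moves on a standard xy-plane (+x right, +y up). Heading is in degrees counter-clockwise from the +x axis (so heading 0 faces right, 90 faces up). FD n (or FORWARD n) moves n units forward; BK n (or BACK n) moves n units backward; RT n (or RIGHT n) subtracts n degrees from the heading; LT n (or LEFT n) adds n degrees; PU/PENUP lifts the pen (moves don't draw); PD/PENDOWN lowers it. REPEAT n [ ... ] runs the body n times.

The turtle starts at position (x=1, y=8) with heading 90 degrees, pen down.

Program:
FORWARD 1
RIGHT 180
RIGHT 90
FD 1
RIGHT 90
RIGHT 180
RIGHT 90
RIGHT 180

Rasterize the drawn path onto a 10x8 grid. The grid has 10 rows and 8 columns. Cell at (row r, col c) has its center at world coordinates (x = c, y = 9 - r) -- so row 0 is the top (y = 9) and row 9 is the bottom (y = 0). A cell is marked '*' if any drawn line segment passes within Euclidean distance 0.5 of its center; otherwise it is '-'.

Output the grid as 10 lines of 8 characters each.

Segment 0: (1,8) -> (1,9)
Segment 1: (1,9) -> (0,9)

Answer: **------
-*------
--------
--------
--------
--------
--------
--------
--------
--------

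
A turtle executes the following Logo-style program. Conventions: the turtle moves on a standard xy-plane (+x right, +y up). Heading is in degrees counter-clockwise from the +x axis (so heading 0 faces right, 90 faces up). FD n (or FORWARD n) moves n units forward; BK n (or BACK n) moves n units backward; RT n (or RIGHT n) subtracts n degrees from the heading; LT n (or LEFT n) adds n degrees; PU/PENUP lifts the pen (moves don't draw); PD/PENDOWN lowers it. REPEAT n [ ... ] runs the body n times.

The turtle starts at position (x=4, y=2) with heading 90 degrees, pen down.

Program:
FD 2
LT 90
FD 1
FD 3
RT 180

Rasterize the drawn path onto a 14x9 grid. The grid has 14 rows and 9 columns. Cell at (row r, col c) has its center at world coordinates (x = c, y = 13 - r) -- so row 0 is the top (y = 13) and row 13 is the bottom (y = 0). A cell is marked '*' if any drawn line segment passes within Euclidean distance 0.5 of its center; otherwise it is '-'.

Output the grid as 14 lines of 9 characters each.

Answer: ---------
---------
---------
---------
---------
---------
---------
---------
---------
*****----
----*----
----*----
---------
---------

Derivation:
Segment 0: (4,2) -> (4,4)
Segment 1: (4,4) -> (3,4)
Segment 2: (3,4) -> (0,4)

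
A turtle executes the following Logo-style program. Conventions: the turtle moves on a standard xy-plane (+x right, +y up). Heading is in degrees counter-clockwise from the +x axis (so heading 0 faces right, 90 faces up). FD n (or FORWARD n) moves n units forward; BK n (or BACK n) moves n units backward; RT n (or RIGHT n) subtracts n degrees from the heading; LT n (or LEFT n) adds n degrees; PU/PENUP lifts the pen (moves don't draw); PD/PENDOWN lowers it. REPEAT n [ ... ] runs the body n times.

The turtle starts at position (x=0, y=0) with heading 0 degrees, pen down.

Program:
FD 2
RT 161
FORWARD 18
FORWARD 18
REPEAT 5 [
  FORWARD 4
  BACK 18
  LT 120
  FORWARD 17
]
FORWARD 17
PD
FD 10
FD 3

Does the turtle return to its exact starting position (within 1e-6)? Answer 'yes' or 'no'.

Answer: no

Derivation:
Executing turtle program step by step:
Start: pos=(0,0), heading=0, pen down
FD 2: (0,0) -> (2,0) [heading=0, draw]
RT 161: heading 0 -> 199
FD 18: (2,0) -> (-15.019,-5.86) [heading=199, draw]
FD 18: (-15.019,-5.86) -> (-32.039,-11.72) [heading=199, draw]
REPEAT 5 [
  -- iteration 1/5 --
  FD 4: (-32.039,-11.72) -> (-35.821,-13.023) [heading=199, draw]
  BK 18: (-35.821,-13.023) -> (-18.801,-7.162) [heading=199, draw]
  LT 120: heading 199 -> 319
  FD 17: (-18.801,-7.162) -> (-5.971,-18.316) [heading=319, draw]
  -- iteration 2/5 --
  FD 4: (-5.971,-18.316) -> (-2.953,-20.94) [heading=319, draw]
  BK 18: (-2.953,-20.94) -> (-16.537,-9.131) [heading=319, draw]
  LT 120: heading 319 -> 79
  FD 17: (-16.537,-9.131) -> (-13.294,7.557) [heading=79, draw]
  -- iteration 3/5 --
  FD 4: (-13.294,7.557) -> (-12.53,11.483) [heading=79, draw]
  BK 18: (-12.53,11.483) -> (-15.965,-6.186) [heading=79, draw]
  LT 120: heading 79 -> 199
  FD 17: (-15.965,-6.186) -> (-32.039,-11.72) [heading=199, draw]
  -- iteration 4/5 --
  FD 4: (-32.039,-11.72) -> (-35.821,-13.023) [heading=199, draw]
  BK 18: (-35.821,-13.023) -> (-18.801,-7.162) [heading=199, draw]
  LT 120: heading 199 -> 319
  FD 17: (-18.801,-7.162) -> (-5.971,-18.316) [heading=319, draw]
  -- iteration 5/5 --
  FD 4: (-5.971,-18.316) -> (-2.953,-20.94) [heading=319, draw]
  BK 18: (-2.953,-20.94) -> (-16.537,-9.131) [heading=319, draw]
  LT 120: heading 319 -> 79
  FD 17: (-16.537,-9.131) -> (-13.294,7.557) [heading=79, draw]
]
FD 17: (-13.294,7.557) -> (-10.05,24.245) [heading=79, draw]
PD: pen down
FD 10: (-10.05,24.245) -> (-8.142,34.061) [heading=79, draw]
FD 3: (-8.142,34.061) -> (-7.569,37.006) [heading=79, draw]
Final: pos=(-7.569,37.006), heading=79, 21 segment(s) drawn

Start position: (0, 0)
Final position: (-7.569, 37.006)
Distance = 37.772; >= 1e-6 -> NOT closed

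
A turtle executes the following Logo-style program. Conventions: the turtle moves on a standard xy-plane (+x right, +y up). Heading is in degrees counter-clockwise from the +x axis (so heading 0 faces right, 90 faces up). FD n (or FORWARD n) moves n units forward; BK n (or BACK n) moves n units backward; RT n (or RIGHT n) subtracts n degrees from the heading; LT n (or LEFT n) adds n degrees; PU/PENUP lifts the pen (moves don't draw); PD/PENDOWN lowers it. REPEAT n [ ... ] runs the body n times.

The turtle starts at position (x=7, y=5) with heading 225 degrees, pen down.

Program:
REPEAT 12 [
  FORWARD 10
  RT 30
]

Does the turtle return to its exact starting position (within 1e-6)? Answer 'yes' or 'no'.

Answer: yes

Derivation:
Executing turtle program step by step:
Start: pos=(7,5), heading=225, pen down
REPEAT 12 [
  -- iteration 1/12 --
  FD 10: (7,5) -> (-0.071,-2.071) [heading=225, draw]
  RT 30: heading 225 -> 195
  -- iteration 2/12 --
  FD 10: (-0.071,-2.071) -> (-9.73,-4.659) [heading=195, draw]
  RT 30: heading 195 -> 165
  -- iteration 3/12 --
  FD 10: (-9.73,-4.659) -> (-19.39,-2.071) [heading=165, draw]
  RT 30: heading 165 -> 135
  -- iteration 4/12 --
  FD 10: (-19.39,-2.071) -> (-26.461,5) [heading=135, draw]
  RT 30: heading 135 -> 105
  -- iteration 5/12 --
  FD 10: (-26.461,5) -> (-29.049,14.659) [heading=105, draw]
  RT 30: heading 105 -> 75
  -- iteration 6/12 --
  FD 10: (-29.049,14.659) -> (-26.461,24.319) [heading=75, draw]
  RT 30: heading 75 -> 45
  -- iteration 7/12 --
  FD 10: (-26.461,24.319) -> (-19.39,31.39) [heading=45, draw]
  RT 30: heading 45 -> 15
  -- iteration 8/12 --
  FD 10: (-19.39,31.39) -> (-9.73,33.978) [heading=15, draw]
  RT 30: heading 15 -> 345
  -- iteration 9/12 --
  FD 10: (-9.73,33.978) -> (-0.071,31.39) [heading=345, draw]
  RT 30: heading 345 -> 315
  -- iteration 10/12 --
  FD 10: (-0.071,31.39) -> (7,24.319) [heading=315, draw]
  RT 30: heading 315 -> 285
  -- iteration 11/12 --
  FD 10: (7,24.319) -> (9.588,14.659) [heading=285, draw]
  RT 30: heading 285 -> 255
  -- iteration 12/12 --
  FD 10: (9.588,14.659) -> (7,5) [heading=255, draw]
  RT 30: heading 255 -> 225
]
Final: pos=(7,5), heading=225, 12 segment(s) drawn

Start position: (7, 5)
Final position: (7, 5)
Distance = 0; < 1e-6 -> CLOSED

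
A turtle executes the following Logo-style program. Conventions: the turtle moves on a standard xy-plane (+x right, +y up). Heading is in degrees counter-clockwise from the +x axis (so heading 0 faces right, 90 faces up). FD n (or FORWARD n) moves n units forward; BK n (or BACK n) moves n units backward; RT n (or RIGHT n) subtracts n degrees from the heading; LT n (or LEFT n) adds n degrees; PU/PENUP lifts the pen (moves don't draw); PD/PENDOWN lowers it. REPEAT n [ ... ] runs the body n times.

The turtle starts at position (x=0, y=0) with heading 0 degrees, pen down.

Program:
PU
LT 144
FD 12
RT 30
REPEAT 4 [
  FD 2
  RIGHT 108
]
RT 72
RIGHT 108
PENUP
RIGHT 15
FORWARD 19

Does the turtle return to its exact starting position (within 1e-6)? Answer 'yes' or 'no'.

Answer: no

Derivation:
Executing turtle program step by step:
Start: pos=(0,0), heading=0, pen down
PU: pen up
LT 144: heading 0 -> 144
FD 12: (0,0) -> (-9.708,7.053) [heading=144, move]
RT 30: heading 144 -> 114
REPEAT 4 [
  -- iteration 1/4 --
  FD 2: (-9.708,7.053) -> (-10.522,8.881) [heading=114, move]
  RT 108: heading 114 -> 6
  -- iteration 2/4 --
  FD 2: (-10.522,8.881) -> (-8.533,9.09) [heading=6, move]
  RT 108: heading 6 -> 258
  -- iteration 3/4 --
  FD 2: (-8.533,9.09) -> (-8.948,7.133) [heading=258, move]
  RT 108: heading 258 -> 150
  -- iteration 4/4 --
  FD 2: (-8.948,7.133) -> (-10.681,8.133) [heading=150, move]
  RT 108: heading 150 -> 42
]
RT 72: heading 42 -> 330
RT 108: heading 330 -> 222
PU: pen up
RT 15: heading 222 -> 207
FD 19: (-10.681,8.133) -> (-27.61,-0.493) [heading=207, move]
Final: pos=(-27.61,-0.493), heading=207, 0 segment(s) drawn

Start position: (0, 0)
Final position: (-27.61, -0.493)
Distance = 27.614; >= 1e-6 -> NOT closed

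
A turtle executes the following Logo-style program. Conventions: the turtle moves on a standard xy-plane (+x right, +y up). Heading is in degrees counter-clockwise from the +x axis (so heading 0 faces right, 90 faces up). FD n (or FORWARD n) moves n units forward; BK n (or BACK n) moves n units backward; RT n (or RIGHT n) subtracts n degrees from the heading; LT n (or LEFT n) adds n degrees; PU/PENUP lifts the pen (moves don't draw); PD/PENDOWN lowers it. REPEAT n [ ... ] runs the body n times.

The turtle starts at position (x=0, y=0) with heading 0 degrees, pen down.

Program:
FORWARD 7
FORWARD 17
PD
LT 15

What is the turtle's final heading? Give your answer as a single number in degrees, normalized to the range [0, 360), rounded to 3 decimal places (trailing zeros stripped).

Executing turtle program step by step:
Start: pos=(0,0), heading=0, pen down
FD 7: (0,0) -> (7,0) [heading=0, draw]
FD 17: (7,0) -> (24,0) [heading=0, draw]
PD: pen down
LT 15: heading 0 -> 15
Final: pos=(24,0), heading=15, 2 segment(s) drawn

Answer: 15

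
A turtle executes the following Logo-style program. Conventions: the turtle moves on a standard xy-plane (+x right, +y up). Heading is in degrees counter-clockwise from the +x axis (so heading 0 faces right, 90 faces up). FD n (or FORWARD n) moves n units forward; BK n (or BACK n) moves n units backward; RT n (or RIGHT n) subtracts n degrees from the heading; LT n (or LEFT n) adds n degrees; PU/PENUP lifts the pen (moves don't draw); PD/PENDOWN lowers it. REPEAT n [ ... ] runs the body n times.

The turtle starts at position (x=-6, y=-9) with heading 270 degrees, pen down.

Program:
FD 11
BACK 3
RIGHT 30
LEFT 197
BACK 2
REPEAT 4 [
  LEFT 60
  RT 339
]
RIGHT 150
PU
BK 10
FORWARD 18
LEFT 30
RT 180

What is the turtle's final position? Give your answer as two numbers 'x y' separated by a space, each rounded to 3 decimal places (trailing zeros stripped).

Executing turtle program step by step:
Start: pos=(-6,-9), heading=270, pen down
FD 11: (-6,-9) -> (-6,-20) [heading=270, draw]
BK 3: (-6,-20) -> (-6,-17) [heading=270, draw]
RT 30: heading 270 -> 240
LT 197: heading 240 -> 77
BK 2: (-6,-17) -> (-6.45,-18.949) [heading=77, draw]
REPEAT 4 [
  -- iteration 1/4 --
  LT 60: heading 77 -> 137
  RT 339: heading 137 -> 158
  -- iteration 2/4 --
  LT 60: heading 158 -> 218
  RT 339: heading 218 -> 239
  -- iteration 3/4 --
  LT 60: heading 239 -> 299
  RT 339: heading 299 -> 320
  -- iteration 4/4 --
  LT 60: heading 320 -> 20
  RT 339: heading 20 -> 41
]
RT 150: heading 41 -> 251
PU: pen up
BK 10: (-6.45,-18.949) -> (-3.194,-9.494) [heading=251, move]
FD 18: (-3.194,-9.494) -> (-9.054,-26.513) [heading=251, move]
LT 30: heading 251 -> 281
RT 180: heading 281 -> 101
Final: pos=(-9.054,-26.513), heading=101, 3 segment(s) drawn

Answer: -9.054 -26.513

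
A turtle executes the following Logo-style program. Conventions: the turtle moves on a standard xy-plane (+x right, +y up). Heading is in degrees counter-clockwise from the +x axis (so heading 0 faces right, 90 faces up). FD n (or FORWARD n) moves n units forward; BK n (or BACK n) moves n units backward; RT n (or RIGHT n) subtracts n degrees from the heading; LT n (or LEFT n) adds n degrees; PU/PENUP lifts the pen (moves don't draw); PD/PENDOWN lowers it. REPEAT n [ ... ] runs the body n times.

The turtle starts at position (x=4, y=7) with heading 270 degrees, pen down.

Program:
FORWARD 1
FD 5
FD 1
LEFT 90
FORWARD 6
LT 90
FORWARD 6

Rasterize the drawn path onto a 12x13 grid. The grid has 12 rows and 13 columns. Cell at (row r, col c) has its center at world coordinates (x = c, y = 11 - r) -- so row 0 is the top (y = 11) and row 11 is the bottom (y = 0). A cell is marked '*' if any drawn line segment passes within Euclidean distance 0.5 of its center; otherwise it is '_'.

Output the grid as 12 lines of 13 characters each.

Answer: _____________
_____________
_____________
_____________
____*________
____*_____*__
____*_____*__
____*_____*__
____*_____*__
____*_____*__
____*_____*__
____*******__

Derivation:
Segment 0: (4,7) -> (4,6)
Segment 1: (4,6) -> (4,1)
Segment 2: (4,1) -> (4,0)
Segment 3: (4,0) -> (10,-0)
Segment 4: (10,-0) -> (10,6)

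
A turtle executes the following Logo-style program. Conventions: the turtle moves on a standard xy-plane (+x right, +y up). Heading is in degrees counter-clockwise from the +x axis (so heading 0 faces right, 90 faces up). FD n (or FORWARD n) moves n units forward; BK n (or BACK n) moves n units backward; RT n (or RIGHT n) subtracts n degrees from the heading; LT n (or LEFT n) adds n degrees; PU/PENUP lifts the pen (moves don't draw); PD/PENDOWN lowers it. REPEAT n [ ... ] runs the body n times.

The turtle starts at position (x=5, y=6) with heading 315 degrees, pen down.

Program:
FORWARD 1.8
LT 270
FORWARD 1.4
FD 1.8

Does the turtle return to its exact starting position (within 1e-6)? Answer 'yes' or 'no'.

Answer: no

Derivation:
Executing turtle program step by step:
Start: pos=(5,6), heading=315, pen down
FD 1.8: (5,6) -> (6.273,4.727) [heading=315, draw]
LT 270: heading 315 -> 225
FD 1.4: (6.273,4.727) -> (5.283,3.737) [heading=225, draw]
FD 1.8: (5.283,3.737) -> (4.01,2.464) [heading=225, draw]
Final: pos=(4.01,2.464), heading=225, 3 segment(s) drawn

Start position: (5, 6)
Final position: (4.01, 2.464)
Distance = 3.672; >= 1e-6 -> NOT closed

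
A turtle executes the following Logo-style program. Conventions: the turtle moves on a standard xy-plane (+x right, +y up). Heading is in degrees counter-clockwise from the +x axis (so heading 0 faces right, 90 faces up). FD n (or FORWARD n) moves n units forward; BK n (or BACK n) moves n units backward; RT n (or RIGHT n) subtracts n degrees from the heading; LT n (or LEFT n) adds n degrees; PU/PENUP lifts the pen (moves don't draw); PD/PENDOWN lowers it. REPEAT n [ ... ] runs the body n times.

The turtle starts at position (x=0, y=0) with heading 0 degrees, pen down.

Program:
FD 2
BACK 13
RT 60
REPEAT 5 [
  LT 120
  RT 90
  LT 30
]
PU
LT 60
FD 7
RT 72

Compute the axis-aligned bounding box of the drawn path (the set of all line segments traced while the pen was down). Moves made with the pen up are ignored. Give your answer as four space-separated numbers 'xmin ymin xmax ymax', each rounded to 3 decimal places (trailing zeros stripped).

Executing turtle program step by step:
Start: pos=(0,0), heading=0, pen down
FD 2: (0,0) -> (2,0) [heading=0, draw]
BK 13: (2,0) -> (-11,0) [heading=0, draw]
RT 60: heading 0 -> 300
REPEAT 5 [
  -- iteration 1/5 --
  LT 120: heading 300 -> 60
  RT 90: heading 60 -> 330
  LT 30: heading 330 -> 0
  -- iteration 2/5 --
  LT 120: heading 0 -> 120
  RT 90: heading 120 -> 30
  LT 30: heading 30 -> 60
  -- iteration 3/5 --
  LT 120: heading 60 -> 180
  RT 90: heading 180 -> 90
  LT 30: heading 90 -> 120
  -- iteration 4/5 --
  LT 120: heading 120 -> 240
  RT 90: heading 240 -> 150
  LT 30: heading 150 -> 180
  -- iteration 5/5 --
  LT 120: heading 180 -> 300
  RT 90: heading 300 -> 210
  LT 30: heading 210 -> 240
]
PU: pen up
LT 60: heading 240 -> 300
FD 7: (-11,0) -> (-7.5,-6.062) [heading=300, move]
RT 72: heading 300 -> 228
Final: pos=(-7.5,-6.062), heading=228, 2 segment(s) drawn

Segment endpoints: x in {-11, 0, 2}, y in {0}
xmin=-11, ymin=0, xmax=2, ymax=0

Answer: -11 0 2 0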